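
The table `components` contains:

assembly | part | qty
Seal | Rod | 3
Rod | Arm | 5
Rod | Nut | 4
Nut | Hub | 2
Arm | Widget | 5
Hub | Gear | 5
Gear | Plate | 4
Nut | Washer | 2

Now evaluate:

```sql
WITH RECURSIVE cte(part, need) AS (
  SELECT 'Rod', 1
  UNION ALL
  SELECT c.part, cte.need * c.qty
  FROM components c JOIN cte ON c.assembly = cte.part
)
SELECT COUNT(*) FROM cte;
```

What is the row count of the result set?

8

Base: (Rod, need=1).
Iteration 1: components of {Rod} -> Arm = 1*5 = 5, Nut = 1*4 = 4.
Iteration 2: components of {Arm,Nut} -> Hub = 4*2 = 8, Washer = 4*2 = 8, Widget = 5*5 = 25.
Iteration 3: components of {Hub,Washer,Widget} -> Gear = 8*5 = 40.
Iteration 4: components of {Gear} -> Plate = 40*4 = 160.
Iteration 5: no further components; recursion stops.
Total rows emitted: 8.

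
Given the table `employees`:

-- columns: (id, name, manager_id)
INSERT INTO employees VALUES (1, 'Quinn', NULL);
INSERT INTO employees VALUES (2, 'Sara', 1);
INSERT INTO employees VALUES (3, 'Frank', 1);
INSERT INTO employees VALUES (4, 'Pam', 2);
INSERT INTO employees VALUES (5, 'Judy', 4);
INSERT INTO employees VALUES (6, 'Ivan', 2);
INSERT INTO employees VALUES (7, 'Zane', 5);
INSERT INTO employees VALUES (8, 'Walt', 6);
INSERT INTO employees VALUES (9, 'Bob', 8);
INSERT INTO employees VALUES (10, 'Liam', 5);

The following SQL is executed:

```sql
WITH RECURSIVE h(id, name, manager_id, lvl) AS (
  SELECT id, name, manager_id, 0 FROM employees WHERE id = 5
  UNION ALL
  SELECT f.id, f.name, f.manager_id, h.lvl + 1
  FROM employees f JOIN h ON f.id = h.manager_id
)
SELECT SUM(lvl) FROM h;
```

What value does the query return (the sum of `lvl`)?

Base: id=5 (Judy), manager_id=4, lvl 0.
Iteration 1: join on id=4 -> Pam (id 4, manager_id=2, lvl 1).
Iteration 2: join on id=2 -> Sara (id 2, manager_id=1, lvl 2).
Iteration 3: join on id=1 -> Quinn (id 1, manager_id=NULL, lvl 3).
Iteration 4: manager_id is NULL; no match; recursion stops.
SUM(lvl) = 0 + 1 + 2 + 3 = 6.

6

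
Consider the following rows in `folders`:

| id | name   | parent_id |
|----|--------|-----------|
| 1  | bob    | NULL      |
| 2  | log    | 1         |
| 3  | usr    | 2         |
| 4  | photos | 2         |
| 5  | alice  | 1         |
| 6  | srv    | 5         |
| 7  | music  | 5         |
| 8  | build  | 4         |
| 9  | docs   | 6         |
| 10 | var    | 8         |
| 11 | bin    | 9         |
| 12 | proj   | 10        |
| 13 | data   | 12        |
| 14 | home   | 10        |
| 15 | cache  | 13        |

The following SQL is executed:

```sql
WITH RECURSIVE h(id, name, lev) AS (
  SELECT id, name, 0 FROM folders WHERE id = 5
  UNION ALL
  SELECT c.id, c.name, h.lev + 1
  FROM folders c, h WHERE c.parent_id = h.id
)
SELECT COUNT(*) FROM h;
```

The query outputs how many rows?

Base: id=5 (alice) at lev 0.
Iteration 1: rows with parent_id in {5} -> srv (id 6, lev 1), music (id 7, lev 1).
Iteration 2: rows with parent_id in {6,7} -> docs (id 9, lev 2).
Iteration 3: rows with parent_id in {9} -> bin (id 11, lev 3).
Iteration 4: no rows with parent_id in {11}; recursion stops.
Total rows emitted: 5.

5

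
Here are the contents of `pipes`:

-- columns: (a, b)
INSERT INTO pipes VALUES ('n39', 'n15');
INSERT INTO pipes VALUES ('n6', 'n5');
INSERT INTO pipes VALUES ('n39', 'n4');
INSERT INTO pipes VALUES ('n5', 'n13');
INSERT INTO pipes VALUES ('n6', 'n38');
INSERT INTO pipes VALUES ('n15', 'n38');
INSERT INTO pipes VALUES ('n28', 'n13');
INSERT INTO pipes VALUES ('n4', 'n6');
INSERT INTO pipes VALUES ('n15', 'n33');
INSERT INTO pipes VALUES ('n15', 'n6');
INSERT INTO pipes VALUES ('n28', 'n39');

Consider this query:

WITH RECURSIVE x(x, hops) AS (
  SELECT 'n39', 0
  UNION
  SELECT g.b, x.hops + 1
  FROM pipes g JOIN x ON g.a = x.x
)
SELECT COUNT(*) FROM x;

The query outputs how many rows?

9

Base: (n39, hops=0).
Iteration 1: edges from {n39} -> (n15, hops=1), (n4, hops=1).
Iteration 2: edges from {n15,n4} -> (n33, hops=2), (n38, hops=2), (n6, hops=2). [UNION drops 1 duplicate row(s)]
Iteration 3: edges from {n33,n38,n6} -> (n38, hops=3), (n5, hops=3).
Iteration 4: edges from {n38,n5} -> (n13, hops=4).
Iteration 5: no outgoing edges from {n13}; recursion stops.
Total rows emitted: 9.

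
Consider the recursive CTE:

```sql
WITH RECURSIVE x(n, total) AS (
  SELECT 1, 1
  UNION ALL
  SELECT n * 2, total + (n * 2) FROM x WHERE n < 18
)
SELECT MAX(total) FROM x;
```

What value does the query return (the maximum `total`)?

Base: n=1, total=1.
Iteration 1: 1 < 18 holds -> n = 1 * 2 = 2, total = 1 + 2 = 3.
Iteration 2: 2 < 18 holds -> n = 2 * 2 = 4, total = 3 + 4 = 7.
Iteration 3: 4 < 18 holds -> n = 4 * 2 = 8, total = 7 + 8 = 15.
Iteration 4: 8 < 18 holds -> n = 8 * 2 = 16, total = 15 + 16 = 31.
Iteration 5: 16 < 18 holds -> n = 16 * 2 = 32, total = 31 + 32 = 63.
Iteration 6: 32 < 18 fails; recursion stops.
total values: 1, 3, 7, 15, 31, 63; the maximum is 63.

63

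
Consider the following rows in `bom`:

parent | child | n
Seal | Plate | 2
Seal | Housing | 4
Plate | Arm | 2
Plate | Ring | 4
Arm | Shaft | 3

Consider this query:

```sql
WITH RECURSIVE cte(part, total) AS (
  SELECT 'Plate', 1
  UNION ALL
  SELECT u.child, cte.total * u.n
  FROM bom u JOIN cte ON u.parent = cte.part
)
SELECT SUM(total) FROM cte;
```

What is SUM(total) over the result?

13

Base: (Plate, total=1).
Iteration 1: components of {Plate} -> Arm = 1*2 = 2, Ring = 1*4 = 4.
Iteration 2: components of {Arm,Ring} -> Shaft = 2*3 = 6.
Iteration 3: no further components; recursion stops.
SUM(total) = 1 + 2 + 4 + 6 = 13.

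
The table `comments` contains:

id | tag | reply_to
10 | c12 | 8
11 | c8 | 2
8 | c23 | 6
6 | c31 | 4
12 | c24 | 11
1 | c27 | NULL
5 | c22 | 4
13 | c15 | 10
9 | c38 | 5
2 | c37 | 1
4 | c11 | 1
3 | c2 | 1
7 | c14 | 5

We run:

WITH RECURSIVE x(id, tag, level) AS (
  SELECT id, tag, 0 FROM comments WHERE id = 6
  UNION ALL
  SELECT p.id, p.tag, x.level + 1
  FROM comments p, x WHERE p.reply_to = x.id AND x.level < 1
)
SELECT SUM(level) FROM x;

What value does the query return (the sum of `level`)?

Base: id=6 (c31) at level 0.
Iteration 1: rows with reply_to in {6} -> c23 (id 8, level 1).
Iteration 2: level < 1 fails for all current rows; recursion stops.
SUM(level) = 0 + 1 = 1.

1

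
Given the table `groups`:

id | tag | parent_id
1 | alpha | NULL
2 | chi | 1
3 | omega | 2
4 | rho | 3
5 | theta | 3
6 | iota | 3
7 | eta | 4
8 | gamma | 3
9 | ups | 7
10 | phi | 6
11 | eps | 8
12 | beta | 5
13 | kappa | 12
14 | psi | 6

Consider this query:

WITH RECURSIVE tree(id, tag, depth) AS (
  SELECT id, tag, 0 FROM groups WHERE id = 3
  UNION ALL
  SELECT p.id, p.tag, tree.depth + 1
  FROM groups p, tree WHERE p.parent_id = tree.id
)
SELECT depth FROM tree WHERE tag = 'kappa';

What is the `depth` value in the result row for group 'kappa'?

Base: id=3 (omega) at depth 0.
Iteration 1: rows with parent_id in {3} -> rho (id 4, depth 1), theta (id 5, depth 1), iota (id 6, depth 1), gamma (id 8, depth 1).
Iteration 2: rows with parent_id in {4,5,6,8} -> eta (id 7, depth 2), phi (id 10, depth 2), eps (id 11, depth 2), beta (id 12, depth 2), psi (id 14, depth 2).
Iteration 3: rows with parent_id in {7,10,11,12,14} -> ups (id 9, depth 3), kappa (id 13, depth 3).
Iteration 4: no rows with parent_id in {9,13}; recursion stops.

3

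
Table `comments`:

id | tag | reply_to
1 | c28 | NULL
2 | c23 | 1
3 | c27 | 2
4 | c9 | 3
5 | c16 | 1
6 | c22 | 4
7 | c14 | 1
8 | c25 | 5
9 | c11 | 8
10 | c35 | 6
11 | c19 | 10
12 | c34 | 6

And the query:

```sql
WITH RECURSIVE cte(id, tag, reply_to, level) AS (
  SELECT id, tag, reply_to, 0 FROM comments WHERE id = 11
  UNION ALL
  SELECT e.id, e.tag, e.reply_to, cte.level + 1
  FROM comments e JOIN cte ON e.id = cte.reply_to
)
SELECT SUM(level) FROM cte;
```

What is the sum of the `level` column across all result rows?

21

Base: id=11 (c19), reply_to=10, level 0.
Iteration 1: join on id=10 -> c35 (id 10, reply_to=6, level 1).
Iteration 2: join on id=6 -> c22 (id 6, reply_to=4, level 2).
Iteration 3: join on id=4 -> c9 (id 4, reply_to=3, level 3).
Iteration 4: join on id=3 -> c27 (id 3, reply_to=2, level 4).
Iteration 5: join on id=2 -> c23 (id 2, reply_to=1, level 5).
Iteration 6: join on id=1 -> c28 (id 1, reply_to=NULL, level 6).
Iteration 7: reply_to is NULL; no match; recursion stops.
SUM(level) = 0 + 1 + 2 + 3 + 4 + 5 + 6 = 21.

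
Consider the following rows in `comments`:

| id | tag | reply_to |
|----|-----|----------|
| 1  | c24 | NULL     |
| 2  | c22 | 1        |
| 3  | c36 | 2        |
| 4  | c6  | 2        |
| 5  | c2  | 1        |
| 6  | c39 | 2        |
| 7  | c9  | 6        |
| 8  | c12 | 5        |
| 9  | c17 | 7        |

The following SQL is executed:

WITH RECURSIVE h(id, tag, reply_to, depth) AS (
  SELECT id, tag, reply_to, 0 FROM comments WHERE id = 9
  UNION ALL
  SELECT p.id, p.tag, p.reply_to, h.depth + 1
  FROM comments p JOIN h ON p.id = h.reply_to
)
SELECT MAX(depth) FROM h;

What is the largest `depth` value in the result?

Base: id=9 (c17), reply_to=7, depth 0.
Iteration 1: join on id=7 -> c9 (id 7, reply_to=6, depth 1).
Iteration 2: join on id=6 -> c39 (id 6, reply_to=2, depth 2).
Iteration 3: join on id=2 -> c22 (id 2, reply_to=1, depth 3).
Iteration 4: join on id=1 -> c24 (id 1, reply_to=NULL, depth 4).
Iteration 5: reply_to is NULL; no match; recursion stops.
depth values: 0, 1, 2, 3, 4; the maximum is 4.

4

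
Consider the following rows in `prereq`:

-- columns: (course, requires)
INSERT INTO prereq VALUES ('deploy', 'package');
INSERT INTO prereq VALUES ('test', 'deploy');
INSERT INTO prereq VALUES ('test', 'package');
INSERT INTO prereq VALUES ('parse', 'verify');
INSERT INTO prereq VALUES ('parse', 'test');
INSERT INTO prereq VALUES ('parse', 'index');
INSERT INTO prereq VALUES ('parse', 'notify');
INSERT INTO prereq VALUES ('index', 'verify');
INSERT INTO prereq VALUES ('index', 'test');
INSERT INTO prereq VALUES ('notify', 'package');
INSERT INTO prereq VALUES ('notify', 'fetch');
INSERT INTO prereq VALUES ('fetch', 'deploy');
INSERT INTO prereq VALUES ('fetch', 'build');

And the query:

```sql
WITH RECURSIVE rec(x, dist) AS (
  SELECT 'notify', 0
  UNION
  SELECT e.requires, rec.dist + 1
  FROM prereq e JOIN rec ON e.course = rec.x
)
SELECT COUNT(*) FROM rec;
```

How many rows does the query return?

Base: (notify, dist=0).
Iteration 1: edges from {notify} -> (fetch, dist=1), (package, dist=1).
Iteration 2: edges from {fetch,package} -> (build, dist=2), (deploy, dist=2).
Iteration 3: edges from {build,deploy} -> (package, dist=3).
Iteration 4: no outgoing edges from {package}; recursion stops.
Total rows emitted: 6.

6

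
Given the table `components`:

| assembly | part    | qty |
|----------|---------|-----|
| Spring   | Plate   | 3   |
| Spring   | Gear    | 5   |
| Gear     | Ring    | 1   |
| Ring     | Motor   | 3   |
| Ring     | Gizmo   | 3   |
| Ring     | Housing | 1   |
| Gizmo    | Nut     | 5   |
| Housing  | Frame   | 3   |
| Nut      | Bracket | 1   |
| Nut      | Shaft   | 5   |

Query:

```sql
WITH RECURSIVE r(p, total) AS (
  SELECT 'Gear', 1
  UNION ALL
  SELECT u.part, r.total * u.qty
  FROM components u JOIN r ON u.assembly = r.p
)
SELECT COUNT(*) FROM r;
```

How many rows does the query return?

9

Base: (Gear, total=1).
Iteration 1: components of {Gear} -> Ring = 1*1 = 1.
Iteration 2: components of {Ring} -> Gizmo = 1*3 = 3, Housing = 1*1 = 1, Motor = 1*3 = 3.
Iteration 3: components of {Gizmo,Housing,Motor} -> Frame = 1*3 = 3, Nut = 3*5 = 15.
Iteration 4: components of {Frame,Nut} -> Bracket = 15*1 = 15, Shaft = 15*5 = 75.
Iteration 5: no further components; recursion stops.
Total rows emitted: 9.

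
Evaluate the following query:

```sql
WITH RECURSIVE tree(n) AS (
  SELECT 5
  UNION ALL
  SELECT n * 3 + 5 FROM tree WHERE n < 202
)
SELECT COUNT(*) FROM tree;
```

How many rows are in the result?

5

Base: n=5.
Iteration 1: 5 < 202 holds -> n = 5 * 3 + 5 = 20.
Iteration 2: 20 < 202 holds -> n = 20 * 3 + 5 = 65.
Iteration 3: 65 < 202 holds -> n = 65 * 3 + 5 = 200.
Iteration 4: 200 < 202 holds -> n = 200 * 3 + 5 = 605.
Iteration 5: 605 < 202 fails; recursion stops.
Total rows emitted: 5.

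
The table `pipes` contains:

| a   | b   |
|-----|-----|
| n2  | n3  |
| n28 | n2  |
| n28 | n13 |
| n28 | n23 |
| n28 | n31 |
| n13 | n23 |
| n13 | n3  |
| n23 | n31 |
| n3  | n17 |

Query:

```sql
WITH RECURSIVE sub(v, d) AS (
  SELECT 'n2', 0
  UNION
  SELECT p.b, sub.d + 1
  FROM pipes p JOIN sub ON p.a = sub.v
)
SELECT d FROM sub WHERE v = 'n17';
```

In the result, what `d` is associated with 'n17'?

Base: (n2, d=0).
Iteration 1: edges from {n2} -> (n3, d=1).
Iteration 2: edges from {n3} -> (n17, d=2).
Iteration 3: no outgoing edges from {n17}; recursion stops.

2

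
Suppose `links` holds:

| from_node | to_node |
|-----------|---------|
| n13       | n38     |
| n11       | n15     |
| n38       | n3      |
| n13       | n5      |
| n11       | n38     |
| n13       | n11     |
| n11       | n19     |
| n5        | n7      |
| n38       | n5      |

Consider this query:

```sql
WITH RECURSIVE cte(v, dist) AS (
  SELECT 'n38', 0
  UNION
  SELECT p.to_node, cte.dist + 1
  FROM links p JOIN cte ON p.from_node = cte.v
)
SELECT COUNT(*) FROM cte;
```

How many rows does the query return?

Base: (n38, dist=0).
Iteration 1: edges from {n38} -> (n3, dist=1), (n5, dist=1).
Iteration 2: edges from {n3,n5} -> (n7, dist=2).
Iteration 3: no outgoing edges from {n7}; recursion stops.
Total rows emitted: 4.

4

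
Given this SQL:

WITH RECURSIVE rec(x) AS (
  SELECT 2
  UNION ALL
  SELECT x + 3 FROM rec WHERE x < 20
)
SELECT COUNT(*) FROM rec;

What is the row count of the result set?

7

Base: x=2.
Iteration 1: 2 < 20 holds -> x = 2 + 3 = 5.
Iteration 2: 5 < 20 holds -> x = 5 + 3 = 8.
Iteration 3: 8 < 20 holds -> x = 8 + 3 = 11.
Iteration 4: 11 < 20 holds -> x = 11 + 3 = 14.
Iteration 5: 14 < 20 holds -> x = 14 + 3 = 17.
Iteration 6: 17 < 20 holds -> x = 17 + 3 = 20.
Iteration 7: 20 < 20 fails; recursion stops.
Total rows emitted: 7.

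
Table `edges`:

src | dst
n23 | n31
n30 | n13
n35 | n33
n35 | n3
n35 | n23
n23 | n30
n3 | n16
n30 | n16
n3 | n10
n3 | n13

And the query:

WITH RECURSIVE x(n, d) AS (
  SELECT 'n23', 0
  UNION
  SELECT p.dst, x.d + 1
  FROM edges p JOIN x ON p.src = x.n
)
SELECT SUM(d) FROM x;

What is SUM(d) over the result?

6

Base: (n23, d=0).
Iteration 1: edges from {n23} -> (n30, d=1), (n31, d=1).
Iteration 2: edges from {n30,n31} -> (n13, d=2), (n16, d=2).
Iteration 3: no outgoing edges from {n13,n16}; recursion stops.
SUM(d) = 0 + 1 + 1 + 2 + 2 = 6.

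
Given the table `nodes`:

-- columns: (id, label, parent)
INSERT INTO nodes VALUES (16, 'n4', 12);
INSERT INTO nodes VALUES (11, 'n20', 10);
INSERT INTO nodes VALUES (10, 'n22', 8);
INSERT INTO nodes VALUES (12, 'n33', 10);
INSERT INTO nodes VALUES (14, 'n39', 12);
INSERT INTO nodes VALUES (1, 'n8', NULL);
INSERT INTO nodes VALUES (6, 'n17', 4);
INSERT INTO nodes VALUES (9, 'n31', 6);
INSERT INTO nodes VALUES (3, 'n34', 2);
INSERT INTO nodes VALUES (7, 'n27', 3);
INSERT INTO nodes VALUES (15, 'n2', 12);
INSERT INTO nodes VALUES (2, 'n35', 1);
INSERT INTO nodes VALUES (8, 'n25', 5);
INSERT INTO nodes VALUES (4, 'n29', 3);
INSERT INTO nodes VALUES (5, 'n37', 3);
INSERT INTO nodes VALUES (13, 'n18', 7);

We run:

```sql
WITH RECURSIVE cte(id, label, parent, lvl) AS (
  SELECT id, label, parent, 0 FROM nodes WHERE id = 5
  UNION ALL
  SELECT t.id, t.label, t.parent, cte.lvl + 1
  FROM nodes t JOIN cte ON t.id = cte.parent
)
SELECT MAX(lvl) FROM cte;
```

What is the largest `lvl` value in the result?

Base: id=5 (n37), parent=3, lvl 0.
Iteration 1: join on id=3 -> n34 (id 3, parent=2, lvl 1).
Iteration 2: join on id=2 -> n35 (id 2, parent=1, lvl 2).
Iteration 3: join on id=1 -> n8 (id 1, parent=NULL, lvl 3).
Iteration 4: parent is NULL; no match; recursion stops.
lvl values: 0, 1, 2, 3; the maximum is 3.

3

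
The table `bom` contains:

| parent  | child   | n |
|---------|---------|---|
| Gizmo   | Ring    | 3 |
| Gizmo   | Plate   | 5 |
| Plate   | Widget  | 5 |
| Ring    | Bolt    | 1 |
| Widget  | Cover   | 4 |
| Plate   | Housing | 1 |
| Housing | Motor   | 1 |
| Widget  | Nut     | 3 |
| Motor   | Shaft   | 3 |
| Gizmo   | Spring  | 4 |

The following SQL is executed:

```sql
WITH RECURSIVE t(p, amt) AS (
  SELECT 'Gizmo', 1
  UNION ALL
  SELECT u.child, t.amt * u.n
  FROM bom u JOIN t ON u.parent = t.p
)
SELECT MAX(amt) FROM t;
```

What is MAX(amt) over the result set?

100

Base: (Gizmo, amt=1).
Iteration 1: components of {Gizmo} -> Plate = 1*5 = 5, Ring = 1*3 = 3, Spring = 1*4 = 4.
Iteration 2: components of {Plate,Ring,Spring} -> Bolt = 3*1 = 3, Housing = 5*1 = 5, Widget = 5*5 = 25.
Iteration 3: components of {Bolt,Housing,Widget} -> Cover = 25*4 = 100, Motor = 5*1 = 5, Nut = 25*3 = 75.
Iteration 4: components of {Cover,Motor,Nut} -> Shaft = 5*3 = 15.
Iteration 5: no further components; recursion stops.
amt values: 1, 3, 5, 4, 3, 25, 5, 100, 75, 5, 15; the maximum is 100.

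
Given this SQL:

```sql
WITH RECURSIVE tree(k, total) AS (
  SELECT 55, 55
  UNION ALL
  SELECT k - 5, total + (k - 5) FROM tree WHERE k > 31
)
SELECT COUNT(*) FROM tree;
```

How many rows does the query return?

Base: k=55, total=55.
Iteration 1: 55 > 31 holds -> k = 55 - 5 = 50, total = 55 + 50 = 105.
Iteration 2: 50 > 31 holds -> k = 50 - 5 = 45, total = 105 + 45 = 150.
Iteration 3: 45 > 31 holds -> k = 45 - 5 = 40, total = 150 + 40 = 190.
Iteration 4: 40 > 31 holds -> k = 40 - 5 = 35, total = 190 + 35 = 225.
Iteration 5: 35 > 31 holds -> k = 35 - 5 = 30, total = 225 + 30 = 255.
Iteration 6: 30 > 31 fails; recursion stops.
Total rows emitted: 6.

6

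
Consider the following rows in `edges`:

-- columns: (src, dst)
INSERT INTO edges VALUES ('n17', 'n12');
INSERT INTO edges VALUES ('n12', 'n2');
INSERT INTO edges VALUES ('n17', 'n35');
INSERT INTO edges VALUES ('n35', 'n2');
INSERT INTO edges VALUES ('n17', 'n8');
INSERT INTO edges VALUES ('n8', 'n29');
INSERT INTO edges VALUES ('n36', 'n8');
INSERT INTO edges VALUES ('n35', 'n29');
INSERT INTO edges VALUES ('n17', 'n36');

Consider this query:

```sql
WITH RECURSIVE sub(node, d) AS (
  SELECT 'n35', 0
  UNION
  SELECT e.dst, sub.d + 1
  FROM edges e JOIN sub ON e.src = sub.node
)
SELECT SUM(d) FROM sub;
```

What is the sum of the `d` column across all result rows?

Base: (n35, d=0).
Iteration 1: edges from {n35} -> (n2, d=1), (n29, d=1).
Iteration 2: no outgoing edges from {n2,n29}; recursion stops.
SUM(d) = 0 + 1 + 1 = 2.

2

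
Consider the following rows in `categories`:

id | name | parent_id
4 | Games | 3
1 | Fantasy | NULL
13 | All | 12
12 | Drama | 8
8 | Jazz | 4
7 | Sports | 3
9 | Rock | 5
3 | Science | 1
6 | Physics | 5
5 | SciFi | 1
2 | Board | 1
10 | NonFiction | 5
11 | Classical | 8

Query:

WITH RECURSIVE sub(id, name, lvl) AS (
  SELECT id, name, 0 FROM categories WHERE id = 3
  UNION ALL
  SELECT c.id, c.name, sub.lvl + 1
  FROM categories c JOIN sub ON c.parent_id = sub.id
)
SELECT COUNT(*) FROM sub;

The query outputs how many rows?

Base: id=3 (Science) at lvl 0.
Iteration 1: rows with parent_id in {3} -> Games (id 4, lvl 1), Sports (id 7, lvl 1).
Iteration 2: rows with parent_id in {4,7} -> Jazz (id 8, lvl 2).
Iteration 3: rows with parent_id in {8} -> Classical (id 11, lvl 3), Drama (id 12, lvl 3).
Iteration 4: rows with parent_id in {11,12} -> All (id 13, lvl 4).
Iteration 5: no rows with parent_id in {13}; recursion stops.
Total rows emitted: 7.

7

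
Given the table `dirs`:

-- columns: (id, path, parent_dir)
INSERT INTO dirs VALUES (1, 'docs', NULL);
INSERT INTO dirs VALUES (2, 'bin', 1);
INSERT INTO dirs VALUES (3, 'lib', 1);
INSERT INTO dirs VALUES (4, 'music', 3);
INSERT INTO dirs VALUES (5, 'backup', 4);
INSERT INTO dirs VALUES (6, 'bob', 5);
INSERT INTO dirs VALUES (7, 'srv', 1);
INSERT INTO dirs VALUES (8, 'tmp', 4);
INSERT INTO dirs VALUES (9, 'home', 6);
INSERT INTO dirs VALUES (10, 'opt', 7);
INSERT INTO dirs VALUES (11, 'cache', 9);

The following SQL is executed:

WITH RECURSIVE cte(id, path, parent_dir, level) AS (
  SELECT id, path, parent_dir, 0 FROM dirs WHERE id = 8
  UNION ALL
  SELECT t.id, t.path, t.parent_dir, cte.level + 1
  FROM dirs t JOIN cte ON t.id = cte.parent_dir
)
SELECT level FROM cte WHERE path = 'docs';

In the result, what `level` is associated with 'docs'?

3

Base: id=8 (tmp), parent_dir=4, level 0.
Iteration 1: join on id=4 -> music (id 4, parent_dir=3, level 1).
Iteration 2: join on id=3 -> lib (id 3, parent_dir=1, level 2).
Iteration 3: join on id=1 -> docs (id 1, parent_dir=NULL, level 3).
Iteration 4: parent_dir is NULL; no match; recursion stops.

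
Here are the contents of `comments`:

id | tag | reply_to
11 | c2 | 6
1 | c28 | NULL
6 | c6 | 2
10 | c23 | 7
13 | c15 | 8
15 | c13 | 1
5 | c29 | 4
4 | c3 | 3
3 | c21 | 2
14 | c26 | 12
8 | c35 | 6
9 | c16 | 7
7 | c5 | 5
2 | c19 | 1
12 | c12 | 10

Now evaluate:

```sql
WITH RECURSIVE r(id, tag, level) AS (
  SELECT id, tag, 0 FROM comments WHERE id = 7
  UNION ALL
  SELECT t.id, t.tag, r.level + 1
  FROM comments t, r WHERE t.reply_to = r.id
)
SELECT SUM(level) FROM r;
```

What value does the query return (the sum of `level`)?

Base: id=7 (c5) at level 0.
Iteration 1: rows with reply_to in {7} -> c16 (id 9, level 1), c23 (id 10, level 1).
Iteration 2: rows with reply_to in {9,10} -> c12 (id 12, level 2).
Iteration 3: rows with reply_to in {12} -> c26 (id 14, level 3).
Iteration 4: no rows with reply_to in {14}; recursion stops.
SUM(level) = 0 + 1 + 1 + 2 + 3 = 7.

7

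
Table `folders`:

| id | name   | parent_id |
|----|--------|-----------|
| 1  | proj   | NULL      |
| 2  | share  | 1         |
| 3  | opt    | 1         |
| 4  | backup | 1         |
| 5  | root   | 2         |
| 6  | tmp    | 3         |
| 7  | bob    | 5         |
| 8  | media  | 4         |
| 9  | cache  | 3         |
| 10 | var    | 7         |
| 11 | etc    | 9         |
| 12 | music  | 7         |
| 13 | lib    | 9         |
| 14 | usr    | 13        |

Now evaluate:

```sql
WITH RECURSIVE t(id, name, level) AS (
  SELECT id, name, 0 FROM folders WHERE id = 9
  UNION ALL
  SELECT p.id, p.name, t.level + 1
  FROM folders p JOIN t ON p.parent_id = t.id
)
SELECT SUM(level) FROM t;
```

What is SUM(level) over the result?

Base: id=9 (cache) at level 0.
Iteration 1: rows with parent_id in {9} -> etc (id 11, level 1), lib (id 13, level 1).
Iteration 2: rows with parent_id in {11,13} -> usr (id 14, level 2).
Iteration 3: no rows with parent_id in {14}; recursion stops.
SUM(level) = 0 + 1 + 1 + 2 = 4.

4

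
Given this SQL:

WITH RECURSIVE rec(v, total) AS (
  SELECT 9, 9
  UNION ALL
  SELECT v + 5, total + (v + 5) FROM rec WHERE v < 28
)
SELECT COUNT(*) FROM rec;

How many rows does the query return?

5

Base: v=9, total=9.
Iteration 1: 9 < 28 holds -> v = 9 + 5 = 14, total = 9 + 14 = 23.
Iteration 2: 14 < 28 holds -> v = 14 + 5 = 19, total = 23 + 19 = 42.
Iteration 3: 19 < 28 holds -> v = 19 + 5 = 24, total = 42 + 24 = 66.
Iteration 4: 24 < 28 holds -> v = 24 + 5 = 29, total = 66 + 29 = 95.
Iteration 5: 29 < 28 fails; recursion stops.
Total rows emitted: 5.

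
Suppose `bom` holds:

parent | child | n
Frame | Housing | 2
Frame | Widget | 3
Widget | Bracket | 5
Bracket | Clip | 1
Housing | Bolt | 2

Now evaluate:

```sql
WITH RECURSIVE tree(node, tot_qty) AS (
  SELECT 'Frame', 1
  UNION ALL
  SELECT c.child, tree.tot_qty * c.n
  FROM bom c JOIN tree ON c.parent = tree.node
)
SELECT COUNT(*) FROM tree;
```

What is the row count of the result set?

Base: (Frame, tot_qty=1).
Iteration 1: components of {Frame} -> Housing = 1*2 = 2, Widget = 1*3 = 3.
Iteration 2: components of {Housing,Widget} -> Bolt = 2*2 = 4, Bracket = 3*5 = 15.
Iteration 3: components of {Bolt,Bracket} -> Clip = 15*1 = 15.
Iteration 4: no further components; recursion stops.
Total rows emitted: 6.

6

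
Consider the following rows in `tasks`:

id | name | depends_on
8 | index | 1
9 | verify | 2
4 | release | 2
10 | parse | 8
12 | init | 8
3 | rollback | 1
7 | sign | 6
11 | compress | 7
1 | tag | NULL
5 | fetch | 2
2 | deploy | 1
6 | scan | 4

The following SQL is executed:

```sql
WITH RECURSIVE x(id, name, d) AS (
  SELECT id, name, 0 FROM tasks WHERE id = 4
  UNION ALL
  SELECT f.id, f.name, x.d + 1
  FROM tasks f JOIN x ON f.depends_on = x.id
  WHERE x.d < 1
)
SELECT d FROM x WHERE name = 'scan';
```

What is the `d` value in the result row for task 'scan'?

Base: id=4 (release) at d 0.
Iteration 1: rows with depends_on in {4} -> scan (id 6, d 1).
Iteration 2: d < 1 fails for all current rows; recursion stops.

1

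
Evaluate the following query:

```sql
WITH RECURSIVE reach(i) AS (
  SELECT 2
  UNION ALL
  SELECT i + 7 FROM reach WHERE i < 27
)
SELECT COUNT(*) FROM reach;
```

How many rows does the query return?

Base: i=2.
Iteration 1: 2 < 27 holds -> i = 2 + 7 = 9.
Iteration 2: 9 < 27 holds -> i = 9 + 7 = 16.
Iteration 3: 16 < 27 holds -> i = 16 + 7 = 23.
Iteration 4: 23 < 27 holds -> i = 23 + 7 = 30.
Iteration 5: 30 < 27 fails; recursion stops.
Total rows emitted: 5.

5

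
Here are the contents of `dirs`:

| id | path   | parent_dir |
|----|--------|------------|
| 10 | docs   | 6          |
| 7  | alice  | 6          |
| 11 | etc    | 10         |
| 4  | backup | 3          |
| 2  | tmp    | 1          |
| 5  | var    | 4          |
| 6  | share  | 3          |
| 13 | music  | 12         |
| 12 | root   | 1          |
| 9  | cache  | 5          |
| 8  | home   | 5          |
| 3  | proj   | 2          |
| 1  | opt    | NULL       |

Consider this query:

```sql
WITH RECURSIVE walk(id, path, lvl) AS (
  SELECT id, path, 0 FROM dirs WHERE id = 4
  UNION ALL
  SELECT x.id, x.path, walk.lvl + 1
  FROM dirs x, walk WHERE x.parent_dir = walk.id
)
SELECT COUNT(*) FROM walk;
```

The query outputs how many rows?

Base: id=4 (backup) at lvl 0.
Iteration 1: rows with parent_dir in {4} -> var (id 5, lvl 1).
Iteration 2: rows with parent_dir in {5} -> home (id 8, lvl 2), cache (id 9, lvl 2).
Iteration 3: no rows with parent_dir in {8,9}; recursion stops.
Total rows emitted: 4.

4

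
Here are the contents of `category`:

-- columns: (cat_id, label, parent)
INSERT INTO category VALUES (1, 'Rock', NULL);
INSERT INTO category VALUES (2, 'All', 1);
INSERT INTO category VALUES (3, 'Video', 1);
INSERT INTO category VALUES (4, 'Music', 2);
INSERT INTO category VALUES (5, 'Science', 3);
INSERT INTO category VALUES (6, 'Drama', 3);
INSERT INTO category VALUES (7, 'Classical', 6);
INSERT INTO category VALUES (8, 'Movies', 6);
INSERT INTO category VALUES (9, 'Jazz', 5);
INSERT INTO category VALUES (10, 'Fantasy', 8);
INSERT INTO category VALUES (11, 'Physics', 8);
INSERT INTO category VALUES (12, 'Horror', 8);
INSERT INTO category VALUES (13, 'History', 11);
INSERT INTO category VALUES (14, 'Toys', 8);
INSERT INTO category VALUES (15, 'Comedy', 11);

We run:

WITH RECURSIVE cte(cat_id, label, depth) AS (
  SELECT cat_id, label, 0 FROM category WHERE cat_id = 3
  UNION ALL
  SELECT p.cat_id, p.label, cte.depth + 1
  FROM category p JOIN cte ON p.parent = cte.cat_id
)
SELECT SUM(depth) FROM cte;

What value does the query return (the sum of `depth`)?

28

Base: cat_id=3 (Video) at depth 0.
Iteration 1: rows with parent in {3} -> Science (id 5, depth 1), Drama (id 6, depth 1).
Iteration 2: rows with parent in {5,6} -> Classical (id 7, depth 2), Movies (id 8, depth 2), Jazz (id 9, depth 2).
Iteration 3: rows with parent in {7,8,9} -> Fantasy (id 10, depth 3), Physics (id 11, depth 3), Horror (id 12, depth 3), Toys (id 14, depth 3).
Iteration 4: rows with parent in {10,11,12,14} -> History (id 13, depth 4), Comedy (id 15, depth 4).
Iteration 5: no rows with parent in {13,15}; recursion stops.
SUM(depth) = 0 + 1 + 1 + 2 + 2 + 2 + 3 + 3 + 3 + 3 + 4 + 4 = 28.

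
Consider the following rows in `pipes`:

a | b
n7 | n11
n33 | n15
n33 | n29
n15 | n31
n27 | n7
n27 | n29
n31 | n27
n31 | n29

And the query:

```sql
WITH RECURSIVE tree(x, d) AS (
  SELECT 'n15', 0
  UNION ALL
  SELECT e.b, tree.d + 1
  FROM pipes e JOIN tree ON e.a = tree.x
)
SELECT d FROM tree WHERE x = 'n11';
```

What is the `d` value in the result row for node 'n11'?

Base: (n15, d=0).
Iteration 1: edges from {n15} -> (n31, d=1).
Iteration 2: edges from {n31} -> (n27, d=2), (n29, d=2).
Iteration 3: edges from {n27,n29} -> (n29, d=3), (n7, d=3).
Iteration 4: edges from {n29,n7} -> (n11, d=4).
Iteration 5: no outgoing edges from {n11}; recursion stops.

4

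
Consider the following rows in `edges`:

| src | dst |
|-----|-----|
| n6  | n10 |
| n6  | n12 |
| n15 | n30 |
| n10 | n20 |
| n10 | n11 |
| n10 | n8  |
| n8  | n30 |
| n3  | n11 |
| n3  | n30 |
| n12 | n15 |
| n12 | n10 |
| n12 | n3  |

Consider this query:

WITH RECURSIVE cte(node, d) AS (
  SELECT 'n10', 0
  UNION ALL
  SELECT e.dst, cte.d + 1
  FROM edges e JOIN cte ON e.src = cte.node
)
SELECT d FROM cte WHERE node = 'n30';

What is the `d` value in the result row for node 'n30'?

2

Base: (n10, d=0).
Iteration 1: edges from {n10} -> (n11, d=1), (n20, d=1), (n8, d=1).
Iteration 2: edges from {n11,n20,n8} -> (n30, d=2).
Iteration 3: no outgoing edges from {n30}; recursion stops.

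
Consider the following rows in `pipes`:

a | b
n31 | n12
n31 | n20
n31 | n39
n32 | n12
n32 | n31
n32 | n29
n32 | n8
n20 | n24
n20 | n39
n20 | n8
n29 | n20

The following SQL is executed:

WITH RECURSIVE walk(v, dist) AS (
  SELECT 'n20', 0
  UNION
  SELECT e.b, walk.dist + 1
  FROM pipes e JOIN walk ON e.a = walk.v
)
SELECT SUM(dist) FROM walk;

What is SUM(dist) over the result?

Base: (n20, dist=0).
Iteration 1: edges from {n20} -> (n24, dist=1), (n39, dist=1), (n8, dist=1).
Iteration 2: no outgoing edges from {n24,n39,n8}; recursion stops.
SUM(dist) = 0 + 1 + 1 + 1 = 3.

3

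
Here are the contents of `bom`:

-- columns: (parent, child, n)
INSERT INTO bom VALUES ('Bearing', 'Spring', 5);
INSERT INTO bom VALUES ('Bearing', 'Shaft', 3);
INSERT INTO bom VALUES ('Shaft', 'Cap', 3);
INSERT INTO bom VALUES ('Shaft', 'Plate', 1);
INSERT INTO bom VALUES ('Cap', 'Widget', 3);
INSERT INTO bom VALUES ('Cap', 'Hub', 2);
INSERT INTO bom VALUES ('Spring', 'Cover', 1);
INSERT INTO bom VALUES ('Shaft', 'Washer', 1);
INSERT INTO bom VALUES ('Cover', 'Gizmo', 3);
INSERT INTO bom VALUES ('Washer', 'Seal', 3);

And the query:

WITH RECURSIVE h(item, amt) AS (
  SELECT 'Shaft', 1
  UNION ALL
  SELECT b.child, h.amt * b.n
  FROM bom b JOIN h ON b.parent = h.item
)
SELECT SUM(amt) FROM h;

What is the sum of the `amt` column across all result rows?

Base: (Shaft, amt=1).
Iteration 1: components of {Shaft} -> Cap = 1*3 = 3, Plate = 1*1 = 1, Washer = 1*1 = 1.
Iteration 2: components of {Cap,Plate,Washer} -> Hub = 3*2 = 6, Seal = 1*3 = 3, Widget = 3*3 = 9.
Iteration 3: no further components; recursion stops.
SUM(amt) = 1 + 3 + 1 + 1 + 9 + 6 + 3 = 24.

24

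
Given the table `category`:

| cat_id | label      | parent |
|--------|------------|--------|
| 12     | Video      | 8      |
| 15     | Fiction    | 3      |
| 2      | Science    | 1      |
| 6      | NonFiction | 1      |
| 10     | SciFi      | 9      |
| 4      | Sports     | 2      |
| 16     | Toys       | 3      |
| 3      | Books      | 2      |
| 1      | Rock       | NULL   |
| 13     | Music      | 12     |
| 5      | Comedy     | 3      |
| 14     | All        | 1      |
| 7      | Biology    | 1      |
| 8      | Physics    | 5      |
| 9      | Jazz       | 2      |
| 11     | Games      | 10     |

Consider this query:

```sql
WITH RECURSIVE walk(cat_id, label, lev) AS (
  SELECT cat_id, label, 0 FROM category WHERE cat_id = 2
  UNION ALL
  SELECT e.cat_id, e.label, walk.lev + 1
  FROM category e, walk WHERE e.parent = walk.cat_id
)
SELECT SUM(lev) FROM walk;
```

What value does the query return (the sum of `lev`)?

Base: cat_id=2 (Science) at lev 0.
Iteration 1: rows with parent in {2} -> Books (id 3, lev 1), Sports (id 4, lev 1), Jazz (id 9, lev 1).
Iteration 2: rows with parent in {3,4,9} -> Comedy (id 5, lev 2), SciFi (id 10, lev 2), Fiction (id 15, lev 2), Toys (id 16, lev 2).
Iteration 3: rows with parent in {5,10,15,16} -> Physics (id 8, lev 3), Games (id 11, lev 3).
Iteration 4: rows with parent in {8,11} -> Video (id 12, lev 4).
Iteration 5: rows with parent in {12} -> Music (id 13, lev 5).
Iteration 6: no rows with parent in {13}; recursion stops.
SUM(lev) = 0 + 1 + 1 + 1 + 2 + 2 + 2 + 2 + 3 + 3 + 4 + 5 = 26.

26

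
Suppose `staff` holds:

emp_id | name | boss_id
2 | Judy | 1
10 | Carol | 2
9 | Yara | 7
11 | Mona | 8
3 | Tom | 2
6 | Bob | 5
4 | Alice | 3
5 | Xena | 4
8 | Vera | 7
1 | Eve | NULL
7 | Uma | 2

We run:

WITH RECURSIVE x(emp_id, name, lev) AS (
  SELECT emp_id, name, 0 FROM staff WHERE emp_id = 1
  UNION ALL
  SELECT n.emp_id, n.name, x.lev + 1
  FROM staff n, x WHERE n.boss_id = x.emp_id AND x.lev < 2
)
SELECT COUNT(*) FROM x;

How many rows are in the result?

Base: emp_id=1 (Eve) at lev 0.
Iteration 1: rows with boss_id in {1} -> Judy (id 2, lev 1).
Iteration 2: rows with boss_id in {2} -> Tom (id 3, lev 2), Uma (id 7, lev 2), Carol (id 10, lev 2).
Iteration 3: lev < 2 fails for all current rows; recursion stops.
Total rows emitted: 5.

5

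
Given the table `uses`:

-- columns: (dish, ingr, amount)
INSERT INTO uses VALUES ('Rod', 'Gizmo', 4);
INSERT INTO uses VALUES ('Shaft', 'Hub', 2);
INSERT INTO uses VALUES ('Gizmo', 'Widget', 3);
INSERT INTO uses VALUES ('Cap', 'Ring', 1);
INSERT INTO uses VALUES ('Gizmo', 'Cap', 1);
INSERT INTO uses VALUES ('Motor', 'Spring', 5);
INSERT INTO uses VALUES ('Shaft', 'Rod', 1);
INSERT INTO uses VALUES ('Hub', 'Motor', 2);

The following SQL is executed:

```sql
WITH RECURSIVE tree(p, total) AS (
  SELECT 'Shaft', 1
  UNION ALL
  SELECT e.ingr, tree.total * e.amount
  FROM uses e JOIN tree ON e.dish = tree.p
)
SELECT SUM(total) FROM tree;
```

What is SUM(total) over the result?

Base: (Shaft, total=1).
Iteration 1: components of {Shaft} -> Hub = 1*2 = 2, Rod = 1*1 = 1.
Iteration 2: components of {Hub,Rod} -> Gizmo = 1*4 = 4, Motor = 2*2 = 4.
Iteration 3: components of {Gizmo,Motor} -> Cap = 4*1 = 4, Spring = 4*5 = 20, Widget = 4*3 = 12.
Iteration 4: components of {Cap,Spring,Widget} -> Ring = 4*1 = 4.
Iteration 5: no further components; recursion stops.
SUM(total) = 1 + 2 + 1 + 4 + 4 + 20 + 12 + 4 + 4 = 52.

52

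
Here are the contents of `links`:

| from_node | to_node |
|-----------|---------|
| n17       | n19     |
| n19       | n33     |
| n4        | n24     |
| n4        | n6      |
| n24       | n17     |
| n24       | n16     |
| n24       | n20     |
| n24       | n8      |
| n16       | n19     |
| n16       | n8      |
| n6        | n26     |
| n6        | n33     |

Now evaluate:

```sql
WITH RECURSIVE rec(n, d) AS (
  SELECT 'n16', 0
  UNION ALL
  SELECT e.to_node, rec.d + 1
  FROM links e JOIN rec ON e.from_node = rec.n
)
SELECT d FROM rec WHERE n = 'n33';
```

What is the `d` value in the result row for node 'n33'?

2

Base: (n16, d=0).
Iteration 1: edges from {n16} -> (n19, d=1), (n8, d=1).
Iteration 2: edges from {n19,n8} -> (n33, d=2).
Iteration 3: no outgoing edges from {n33}; recursion stops.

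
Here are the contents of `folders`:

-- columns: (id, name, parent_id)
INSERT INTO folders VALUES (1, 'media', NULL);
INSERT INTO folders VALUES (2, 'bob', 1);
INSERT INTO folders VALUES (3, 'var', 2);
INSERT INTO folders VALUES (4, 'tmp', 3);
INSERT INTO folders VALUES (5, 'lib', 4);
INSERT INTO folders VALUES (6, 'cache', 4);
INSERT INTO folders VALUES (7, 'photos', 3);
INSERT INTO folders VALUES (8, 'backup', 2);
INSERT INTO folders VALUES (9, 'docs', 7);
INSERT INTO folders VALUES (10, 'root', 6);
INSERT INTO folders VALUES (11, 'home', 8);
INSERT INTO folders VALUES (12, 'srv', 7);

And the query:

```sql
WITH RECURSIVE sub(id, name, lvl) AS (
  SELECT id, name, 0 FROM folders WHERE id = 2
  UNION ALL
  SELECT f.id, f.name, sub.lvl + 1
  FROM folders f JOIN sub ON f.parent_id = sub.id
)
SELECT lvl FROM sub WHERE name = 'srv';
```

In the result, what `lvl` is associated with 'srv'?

3

Base: id=2 (bob) at lvl 0.
Iteration 1: rows with parent_id in {2} -> var (id 3, lvl 1), backup (id 8, lvl 1).
Iteration 2: rows with parent_id in {3,8} -> tmp (id 4, lvl 2), photos (id 7, lvl 2), home (id 11, lvl 2).
Iteration 3: rows with parent_id in {4,7,11} -> lib (id 5, lvl 3), cache (id 6, lvl 3), docs (id 9, lvl 3), srv (id 12, lvl 3).
Iteration 4: rows with parent_id in {5,6,9,12} -> root (id 10, lvl 4).
Iteration 5: no rows with parent_id in {10}; recursion stops.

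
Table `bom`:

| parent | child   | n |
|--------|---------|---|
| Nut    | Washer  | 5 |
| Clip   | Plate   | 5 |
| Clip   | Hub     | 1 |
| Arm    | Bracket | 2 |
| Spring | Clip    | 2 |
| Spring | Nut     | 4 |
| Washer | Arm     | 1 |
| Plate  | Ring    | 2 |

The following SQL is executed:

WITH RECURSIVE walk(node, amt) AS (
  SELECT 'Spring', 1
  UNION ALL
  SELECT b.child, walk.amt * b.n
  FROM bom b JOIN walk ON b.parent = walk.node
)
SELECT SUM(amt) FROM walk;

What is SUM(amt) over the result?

Base: (Spring, amt=1).
Iteration 1: components of {Spring} -> Clip = 1*2 = 2, Nut = 1*4 = 4.
Iteration 2: components of {Clip,Nut} -> Hub = 2*1 = 2, Plate = 2*5 = 10, Washer = 4*5 = 20.
Iteration 3: components of {Hub,Plate,Washer} -> Arm = 20*1 = 20, Ring = 10*2 = 20.
Iteration 4: components of {Arm,Ring} -> Bracket = 20*2 = 40.
Iteration 5: no further components; recursion stops.
SUM(amt) = 1 + 4 + 2 + 20 + 2 + 10 + 20 + 20 + 40 = 119.

119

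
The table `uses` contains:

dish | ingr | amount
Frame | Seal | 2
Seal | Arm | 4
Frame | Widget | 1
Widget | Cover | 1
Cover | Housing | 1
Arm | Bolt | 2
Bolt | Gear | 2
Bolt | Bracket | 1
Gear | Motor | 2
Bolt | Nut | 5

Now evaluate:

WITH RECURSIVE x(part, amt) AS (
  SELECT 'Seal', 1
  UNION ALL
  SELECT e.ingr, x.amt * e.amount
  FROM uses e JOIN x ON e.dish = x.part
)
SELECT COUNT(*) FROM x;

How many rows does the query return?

Base: (Seal, amt=1).
Iteration 1: components of {Seal} -> Arm = 1*4 = 4.
Iteration 2: components of {Arm} -> Bolt = 4*2 = 8.
Iteration 3: components of {Bolt} -> Bracket = 8*1 = 8, Gear = 8*2 = 16, Nut = 8*5 = 40.
Iteration 4: components of {Bracket,Gear,Nut} -> Motor = 16*2 = 32.
Iteration 5: no further components; recursion stops.
Total rows emitted: 7.

7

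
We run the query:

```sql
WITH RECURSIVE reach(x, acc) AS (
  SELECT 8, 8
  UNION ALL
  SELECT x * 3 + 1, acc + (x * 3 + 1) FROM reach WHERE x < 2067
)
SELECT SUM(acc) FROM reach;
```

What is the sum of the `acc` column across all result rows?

Base: x=8, acc=8.
Iteration 1: 8 < 2067 holds -> x = 8 * 3 + 1 = 25, acc = 8 + 25 = 33.
Iteration 2: 25 < 2067 holds -> x = 25 * 3 + 1 = 76, acc = 33 + 76 = 109.
Iteration 3: 76 < 2067 holds -> x = 76 * 3 + 1 = 229, acc = 109 + 229 = 338.
Iteration 4: 229 < 2067 holds -> x = 229 * 3 + 1 = 688, acc = 338 + 688 = 1026.
Iteration 5: 688 < 2067 holds -> x = 688 * 3 + 1 = 2065, acc = 1026 + 2065 = 3091.
Iteration 6: 2065 < 2067 holds -> x = 2065 * 3 + 1 = 6196, acc = 3091 + 6196 = 9287.
Iteration 7: 6196 < 2067 fails; recursion stops.
SUM(acc) = 8 + 33 + 109 + 338 + 1026 + 3091 + 9287 = 13892.

13892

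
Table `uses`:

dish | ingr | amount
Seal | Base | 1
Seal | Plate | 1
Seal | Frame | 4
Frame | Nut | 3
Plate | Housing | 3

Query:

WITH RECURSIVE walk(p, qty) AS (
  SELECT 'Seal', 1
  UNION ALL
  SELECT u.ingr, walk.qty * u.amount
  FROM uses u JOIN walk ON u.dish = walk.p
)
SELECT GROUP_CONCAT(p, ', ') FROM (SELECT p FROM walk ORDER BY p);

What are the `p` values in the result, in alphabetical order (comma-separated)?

Base: (Seal, qty=1).
Iteration 1: components of {Seal} -> Base = 1*1 = 1, Frame = 1*4 = 4, Plate = 1*1 = 1.
Iteration 2: components of {Base,Frame,Plate} -> Housing = 1*3 = 3, Nut = 4*3 = 12.
Iteration 3: no further components; recursion stops.

Base, Frame, Housing, Nut, Plate, Seal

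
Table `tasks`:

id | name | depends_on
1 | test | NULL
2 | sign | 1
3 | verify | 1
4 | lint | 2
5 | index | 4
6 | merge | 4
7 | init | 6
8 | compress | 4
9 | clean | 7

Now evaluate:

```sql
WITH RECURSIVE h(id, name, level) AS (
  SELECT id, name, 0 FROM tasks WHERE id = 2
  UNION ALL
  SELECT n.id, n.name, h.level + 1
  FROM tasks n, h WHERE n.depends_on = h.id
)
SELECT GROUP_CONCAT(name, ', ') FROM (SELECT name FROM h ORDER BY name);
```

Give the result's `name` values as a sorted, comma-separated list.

clean, compress, index, init, lint, merge, sign

Base: id=2 (sign) at level 0.
Iteration 1: rows with depends_on in {2} -> lint (id 4, level 1).
Iteration 2: rows with depends_on in {4} -> index (id 5, level 2), merge (id 6, level 2), compress (id 8, level 2).
Iteration 3: rows with depends_on in {5,6,8} -> init (id 7, level 3).
Iteration 4: rows with depends_on in {7} -> clean (id 9, level 4).
Iteration 5: no rows with depends_on in {9}; recursion stops.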